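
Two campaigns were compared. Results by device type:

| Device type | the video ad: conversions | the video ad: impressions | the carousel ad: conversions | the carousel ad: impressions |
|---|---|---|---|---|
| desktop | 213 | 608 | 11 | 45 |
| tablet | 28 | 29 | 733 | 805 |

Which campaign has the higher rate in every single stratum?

Desktop: the video ad 213/608 = 35.0%, the carousel ad 11/45 = 24.4% → the video ad
Tablet: the video ad 28/29 = 96.6%, the carousel ad 733/805 = 91.1% → the video ad
The video ad has the higher rate in both groups.

the video ad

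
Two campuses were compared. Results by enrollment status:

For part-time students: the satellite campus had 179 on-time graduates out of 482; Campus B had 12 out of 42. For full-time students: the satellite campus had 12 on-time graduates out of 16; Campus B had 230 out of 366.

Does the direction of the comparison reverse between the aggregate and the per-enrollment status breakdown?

Part-time: the satellite campus 179/482 = 37.1%, Campus B 12/42 = 28.6% → the satellite campus
Full-time: the satellite campus 12/16 = 75.0%, Campus B 230/366 = 62.8% → the satellite campus
Overall: the satellite campus 191/498 = 38.4%, Campus B 242/408 = 59.3% → Campus B
The satellite campus wins each enrollment group but Campus B wins overall — the comparison reverses. The satellite campus's students skew toward part-time, which has a lower base rate.

Yes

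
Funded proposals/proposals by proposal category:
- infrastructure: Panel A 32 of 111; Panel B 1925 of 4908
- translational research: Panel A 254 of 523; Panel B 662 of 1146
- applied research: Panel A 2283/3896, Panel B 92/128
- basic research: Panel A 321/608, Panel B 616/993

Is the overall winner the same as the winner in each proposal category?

Infrastructure: Panel A 32/111 = 28.8%, Panel B 1925/4908 = 39.2% → Panel B
Translational research: Panel A 254/523 = 48.6%, Panel B 662/1146 = 57.8% → Panel B
Applied research: Panel A 2283/3896 = 58.6%, Panel B 92/128 = 71.9% → Panel B
Basic research: Panel A 321/608 = 52.8%, Panel B 616/993 = 62.0% → Panel B
Overall: Panel A 2890/5138 = 56.2%, Panel B 3295/7175 = 45.9% → Panel A
Panel B wins each proposal group but Panel A wins overall — the comparison reverses. Panel B's proposals skew toward infrastructure, which has a lower base rate.

No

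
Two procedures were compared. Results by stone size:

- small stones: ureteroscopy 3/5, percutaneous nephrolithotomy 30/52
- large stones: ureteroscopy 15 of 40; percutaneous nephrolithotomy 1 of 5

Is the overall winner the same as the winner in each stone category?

No

Small stones: ureteroscopy 3/5 = 60.0%, percutaneous nephrolithotomy 30/52 = 57.7% → ureteroscopy
Large stones: ureteroscopy 15/40 = 37.5%, percutaneous nephrolithotomy 1/5 = 20.0% → ureteroscopy
Overall: ureteroscopy 18/45 = 40.0%, percutaneous nephrolithotomy 31/57 = 54.4% → percutaneous nephrolithotomy
Ureteroscopy wins each stone group but percutaneous nephrolithotomy wins overall — the comparison reverses. Ureteroscopy's cases skew toward large stones, which has a lower base rate.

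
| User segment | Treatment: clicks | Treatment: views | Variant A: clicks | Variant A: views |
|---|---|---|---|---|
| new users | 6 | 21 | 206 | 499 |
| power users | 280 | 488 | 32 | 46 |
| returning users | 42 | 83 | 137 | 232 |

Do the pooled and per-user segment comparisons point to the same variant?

No

New users: Treatment 6/21 = 28.6%, Variant A 206/499 = 41.3% → Variant A
Power users: Treatment 280/488 = 57.4%, Variant A 32/46 = 69.6% → Variant A
Returning users: Treatment 42/83 = 50.6%, Variant A 137/232 = 59.1% → Variant A
Overall: Treatment 328/592 = 55.4%, Variant A 375/777 = 48.3% → Treatment
Variant A wins each user group but Treatment wins overall — the comparison reverses. Variant A's views skew toward new users, which has a lower base rate.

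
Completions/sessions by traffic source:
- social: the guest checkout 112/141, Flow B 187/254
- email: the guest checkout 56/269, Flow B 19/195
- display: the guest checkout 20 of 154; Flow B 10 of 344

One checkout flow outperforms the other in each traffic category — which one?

the guest checkout

Social: the guest checkout 112/141 = 79.4%, Flow B 187/254 = 73.6% → the guest checkout
Email: the guest checkout 56/269 = 20.8%, Flow B 19/195 = 9.7% → the guest checkout
Display: the guest checkout 20/154 = 13.0%, Flow B 10/344 = 2.9% → the guest checkout
The guest checkout has the higher rate in all 3 groups.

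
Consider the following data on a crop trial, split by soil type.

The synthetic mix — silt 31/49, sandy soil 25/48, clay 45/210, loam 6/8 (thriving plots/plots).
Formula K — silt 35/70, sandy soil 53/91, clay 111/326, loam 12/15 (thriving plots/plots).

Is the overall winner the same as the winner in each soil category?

No

Silt: the synthetic mix 31/49 = 63.3%, Formula K 35/70 = 50.0% → the synthetic mix
Sandy soil: the synthetic mix 25/48 = 52.1%, Formula K 53/91 = 58.2% → Formula K
Clay: the synthetic mix 45/210 = 21.4%, Formula K 111/326 = 34.0% → Formula K
Loam: the synthetic mix 6/8 = 75.0%, Formula K 12/15 = 80.0% → Formula K
Overall: the synthetic mix 107/315 = 34.0%, Formula K 211/502 = 42.0% → Formula K
Neither sweeps: the synthetic mix wins 1 of 4 groups, Formula K wins 3. Formula K wins overall but not every group — no Simpson reversal.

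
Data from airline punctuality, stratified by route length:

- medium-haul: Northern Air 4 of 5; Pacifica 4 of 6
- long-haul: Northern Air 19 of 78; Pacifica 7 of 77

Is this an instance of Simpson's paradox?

No

Medium-haul: Northern Air 4/5 = 80.0%, Pacifica 4/6 = 66.7% → Northern Air
Long-haul: Northern Air 19/78 = 24.4%, Pacifica 7/77 = 9.1% → Northern Air
Overall: Northern Air 23/83 = 27.7%, Pacifica 11/83 = 13.3% → Northern Air
Northern Air wins overall and in every route group — no reversal.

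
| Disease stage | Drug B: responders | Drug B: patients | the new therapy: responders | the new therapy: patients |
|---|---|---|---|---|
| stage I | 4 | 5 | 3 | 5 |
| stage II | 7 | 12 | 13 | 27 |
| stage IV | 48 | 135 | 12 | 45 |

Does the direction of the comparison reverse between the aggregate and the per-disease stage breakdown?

Stage I: Drug B 4/5 = 80.0%, the new therapy 3/5 = 60.0% → Drug B
Stage II: Drug B 7/12 = 58.3%, the new therapy 13/27 = 48.1% → Drug B
Stage IV: Drug B 48/135 = 35.6%, the new therapy 12/45 = 26.7% → Drug B
Overall: Drug B 59/152 = 38.8%, the new therapy 28/77 = 36.4% → Drug B
Drug B wins overall and in every disease group — no reversal.

No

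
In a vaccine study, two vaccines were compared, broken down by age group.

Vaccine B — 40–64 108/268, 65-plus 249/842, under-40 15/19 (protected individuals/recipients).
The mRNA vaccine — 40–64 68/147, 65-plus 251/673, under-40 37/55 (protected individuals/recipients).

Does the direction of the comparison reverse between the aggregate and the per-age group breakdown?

No

40–64: Vaccine B 108/268 = 40.3%, the mRNA vaccine 68/147 = 46.3% → the mRNA vaccine
65-plus: Vaccine B 249/842 = 29.6%, the mRNA vaccine 251/673 = 37.3% → the mRNA vaccine
Under-40: Vaccine B 15/19 = 78.9%, the mRNA vaccine 37/55 = 67.3% → Vaccine B
Overall: Vaccine B 372/1129 = 32.9%, the mRNA vaccine 356/875 = 40.7% → the mRNA vaccine
Neither sweeps: Vaccine B wins 1 of 3 groups, the mRNA vaccine wins 2. The mRNA vaccine wins overall but not every group — no Simpson reversal.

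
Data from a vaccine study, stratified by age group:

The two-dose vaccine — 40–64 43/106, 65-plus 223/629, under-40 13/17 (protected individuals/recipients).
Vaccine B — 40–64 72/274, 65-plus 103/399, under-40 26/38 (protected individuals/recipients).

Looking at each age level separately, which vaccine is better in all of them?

the two-dose vaccine

40–64: the two-dose vaccine 43/106 = 40.6%, Vaccine B 72/274 = 26.3% → the two-dose vaccine
65-plus: the two-dose vaccine 223/629 = 35.5%, Vaccine B 103/399 = 25.8% → the two-dose vaccine
Under-40: the two-dose vaccine 13/17 = 76.5%, Vaccine B 26/38 = 68.4% → the two-dose vaccine
The two-dose vaccine has the higher rate in all 3 groups.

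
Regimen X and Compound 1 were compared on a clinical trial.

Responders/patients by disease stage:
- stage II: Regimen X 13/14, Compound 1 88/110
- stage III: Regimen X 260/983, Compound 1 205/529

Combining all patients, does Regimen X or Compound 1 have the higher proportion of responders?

Compound 1

Stage II: Regimen X 13/14 = 92.9%, Compound 1 88/110 = 80.0% → Regimen X
Stage III: Regimen X 260/983 = 26.4%, Compound 1 205/529 = 38.8% → Compound 1
Overall: Regimen X 273/997 = 27.4%, Compound 1 293/639 = 45.9% → Compound 1
(Neither sweeps every disease group, but Compound 1 has the higher pooled rate.)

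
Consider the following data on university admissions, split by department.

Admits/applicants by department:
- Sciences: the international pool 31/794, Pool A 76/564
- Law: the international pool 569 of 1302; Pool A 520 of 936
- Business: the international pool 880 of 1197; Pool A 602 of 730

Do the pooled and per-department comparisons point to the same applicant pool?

Yes

Sciences: the international pool 31/794 = 3.9%, Pool A 76/564 = 13.5% → Pool A
Law: the international pool 569/1302 = 43.7%, Pool A 520/936 = 55.6% → Pool A
Business: the international pool 880/1197 = 73.5%, Pool A 602/730 = 82.5% → Pool A
Overall: the international pool 1480/3293 = 44.9%, Pool A 1198/2230 = 53.7% → Pool A
Pool A wins overall and in every department group — no reversal.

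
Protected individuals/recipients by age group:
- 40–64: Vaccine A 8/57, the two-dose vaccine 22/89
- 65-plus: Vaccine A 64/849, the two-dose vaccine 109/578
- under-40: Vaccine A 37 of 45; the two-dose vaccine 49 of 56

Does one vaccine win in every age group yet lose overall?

No

40–64: Vaccine A 8/57 = 14.0%, the two-dose vaccine 22/89 = 24.7% → the two-dose vaccine
65-plus: Vaccine A 64/849 = 7.5%, the two-dose vaccine 109/578 = 18.9% → the two-dose vaccine
Under-40: Vaccine A 37/45 = 82.2%, the two-dose vaccine 49/56 = 87.5% → the two-dose vaccine
Overall: Vaccine A 109/951 = 11.5%, the two-dose vaccine 180/723 = 24.9% → the two-dose vaccine
The two-dose vaccine wins overall and in every age group — no reversal.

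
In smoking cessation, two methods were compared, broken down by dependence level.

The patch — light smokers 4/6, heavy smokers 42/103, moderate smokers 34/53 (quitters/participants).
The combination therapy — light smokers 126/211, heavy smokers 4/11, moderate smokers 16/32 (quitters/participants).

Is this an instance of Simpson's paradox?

Light smokers: the patch 4/6 = 66.7%, the combination therapy 126/211 = 59.7% → the patch
Heavy smokers: the patch 42/103 = 40.8%, the combination therapy 4/11 = 36.4% → the patch
Moderate smokers: the patch 34/53 = 64.2%, the combination therapy 16/32 = 50.0% → the patch
Overall: the patch 80/162 = 49.4%, the combination therapy 146/254 = 57.5% → the combination therapy
The patch wins each dependence group but the combination therapy wins overall — the comparison reverses. The patch's participants skew toward heavy smokers, which has a lower base rate.

Yes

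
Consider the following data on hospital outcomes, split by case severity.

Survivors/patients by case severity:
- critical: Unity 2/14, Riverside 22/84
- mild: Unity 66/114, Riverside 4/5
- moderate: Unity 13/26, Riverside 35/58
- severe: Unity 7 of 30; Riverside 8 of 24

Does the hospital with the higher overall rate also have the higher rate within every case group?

No

Critical: Unity 2/14 = 14.3%, Riverside 22/84 = 26.2% → Riverside
Mild: Unity 66/114 = 57.9%, Riverside 4/5 = 80.0% → Riverside
Moderate: Unity 13/26 = 50.0%, Riverside 35/58 = 60.3% → Riverside
Severe: Unity 7/30 = 23.3%, Riverside 8/24 = 33.3% → Riverside
Overall: Unity 88/184 = 47.8%, Riverside 69/171 = 40.4% → Unity
Riverside wins each case group but Unity wins overall — the comparison reverses. Riverside's patients skew toward critical, which has a lower base rate.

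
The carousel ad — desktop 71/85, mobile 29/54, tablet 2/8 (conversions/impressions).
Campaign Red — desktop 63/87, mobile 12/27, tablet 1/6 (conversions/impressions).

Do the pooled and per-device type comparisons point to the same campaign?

Desktop: the carousel ad 71/85 = 83.5%, Campaign Red 63/87 = 72.4% → the carousel ad
Mobile: the carousel ad 29/54 = 53.7%, Campaign Red 12/27 = 44.4% → the carousel ad
Tablet: the carousel ad 2/8 = 25.0%, Campaign Red 1/6 = 16.7% → the carousel ad
Overall: the carousel ad 102/147 = 69.4%, Campaign Red 76/120 = 63.3% → the carousel ad
The carousel ad wins overall and in every device group — no reversal.

Yes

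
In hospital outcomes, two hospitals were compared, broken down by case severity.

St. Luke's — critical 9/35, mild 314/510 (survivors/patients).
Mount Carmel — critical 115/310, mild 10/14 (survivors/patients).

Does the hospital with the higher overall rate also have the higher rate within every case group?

Critical: St. Luke's 9/35 = 25.7%, Mount Carmel 115/310 = 37.1% → Mount Carmel
Mild: St. Luke's 314/510 = 61.6%, Mount Carmel 10/14 = 71.4% → Mount Carmel
Overall: St. Luke's 323/545 = 59.3%, Mount Carmel 125/324 = 38.6% → St. Luke's
Mount Carmel wins each case group but St. Luke's wins overall — the comparison reverses. Mount Carmel's patients skew toward critical, which has a lower base rate.

No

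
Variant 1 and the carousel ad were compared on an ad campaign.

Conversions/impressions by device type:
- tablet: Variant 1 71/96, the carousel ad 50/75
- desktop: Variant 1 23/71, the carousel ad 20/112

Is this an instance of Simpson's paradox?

Tablet: Variant 1 71/96 = 74.0%, the carousel ad 50/75 = 66.7% → Variant 1
Desktop: Variant 1 23/71 = 32.4%, the carousel ad 20/112 = 17.9% → Variant 1
Overall: Variant 1 94/167 = 56.3%, the carousel ad 70/187 = 37.4% → Variant 1
Variant 1 wins overall and in every device group — no reversal.

No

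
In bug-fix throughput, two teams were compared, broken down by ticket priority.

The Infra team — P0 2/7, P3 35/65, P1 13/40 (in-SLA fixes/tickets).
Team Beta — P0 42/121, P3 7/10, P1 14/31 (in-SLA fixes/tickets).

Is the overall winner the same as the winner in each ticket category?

P0: the Infra team 2/7 = 28.6%, Team Beta 42/121 = 34.7% → Team Beta
P3: the Infra team 35/65 = 53.8%, Team Beta 7/10 = 70.0% → Team Beta
P1: the Infra team 13/40 = 32.5%, Team Beta 14/31 = 45.2% → Team Beta
Overall: the Infra team 50/112 = 44.6%, Team Beta 63/162 = 38.9% → the Infra team
Team Beta wins each ticket group but the Infra team wins overall — the comparison reverses. Team Beta's tickets skew toward P0, which has a lower base rate.

No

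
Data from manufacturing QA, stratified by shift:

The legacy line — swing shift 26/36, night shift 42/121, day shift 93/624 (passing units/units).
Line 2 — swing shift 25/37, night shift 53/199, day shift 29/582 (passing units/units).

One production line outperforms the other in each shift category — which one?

the legacy line

Swing shift: the legacy line 26/36 = 72.2%, Line 2 25/37 = 67.6% → the legacy line
Night shift: the legacy line 42/121 = 34.7%, Line 2 53/199 = 26.6% → the legacy line
Day shift: the legacy line 93/624 = 14.9%, Line 2 29/582 = 5.0% → the legacy line
The legacy line has the higher rate in all 3 groups.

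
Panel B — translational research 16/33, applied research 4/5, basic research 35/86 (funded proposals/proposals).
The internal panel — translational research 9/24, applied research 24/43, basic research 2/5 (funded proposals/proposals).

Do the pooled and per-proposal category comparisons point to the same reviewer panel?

No

Translational research: Panel B 16/33 = 48.5%, the internal panel 9/24 = 37.5% → Panel B
Applied research: Panel B 4/5 = 80.0%, the internal panel 24/43 = 55.8% → Panel B
Basic research: Panel B 35/86 = 40.7%, the internal panel 2/5 = 40.0% → Panel B
Overall: Panel B 55/124 = 44.4%, the internal panel 35/72 = 48.6% → the internal panel
Panel B wins each proposal group but the internal panel wins overall — the comparison reverses. Panel B's proposals skew toward basic research, which has a lower base rate.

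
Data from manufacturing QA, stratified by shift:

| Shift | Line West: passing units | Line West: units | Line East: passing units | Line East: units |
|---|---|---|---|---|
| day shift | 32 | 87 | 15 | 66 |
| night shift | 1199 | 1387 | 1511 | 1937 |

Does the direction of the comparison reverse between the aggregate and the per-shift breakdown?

No

Day shift: Line West 32/87 = 36.8%, Line East 15/66 = 22.7% → Line West
Night shift: Line West 1199/1387 = 86.4%, Line East 1511/1937 = 78.0% → Line West
Overall: Line West 1231/1474 = 83.5%, Line East 1526/2003 = 76.2% → Line West
Line West wins overall and in every shift group — no reversal.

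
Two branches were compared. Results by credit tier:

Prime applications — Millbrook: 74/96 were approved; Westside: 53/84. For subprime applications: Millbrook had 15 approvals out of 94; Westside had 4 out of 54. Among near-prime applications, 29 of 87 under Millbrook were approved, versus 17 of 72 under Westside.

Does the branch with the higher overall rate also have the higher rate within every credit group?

Prime: Millbrook 74/96 = 77.1%, Westside 53/84 = 63.1% → Millbrook
Subprime: Millbrook 15/94 = 16.0%, Westside 4/54 = 7.4% → Millbrook
Near-prime: Millbrook 29/87 = 33.3%, Westside 17/72 = 23.6% → Millbrook
Overall: Millbrook 118/277 = 42.6%, Westside 74/210 = 35.2% → Millbrook
Millbrook wins overall and in every credit group — no reversal.

Yes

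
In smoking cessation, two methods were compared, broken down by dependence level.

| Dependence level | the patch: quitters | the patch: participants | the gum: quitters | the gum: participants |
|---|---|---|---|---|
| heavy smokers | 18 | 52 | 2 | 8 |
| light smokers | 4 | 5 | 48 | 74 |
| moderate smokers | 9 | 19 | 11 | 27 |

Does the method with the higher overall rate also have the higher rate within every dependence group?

Heavy smokers: the patch 18/52 = 34.6%, the gum 2/8 = 25.0% → the patch
Light smokers: the patch 4/5 = 80.0%, the gum 48/74 = 64.9% → the patch
Moderate smokers: the patch 9/19 = 47.4%, the gum 11/27 = 40.7% → the patch
Overall: the patch 31/76 = 40.8%, the gum 61/109 = 56.0% → the gum
The patch wins each dependence group but the gum wins overall — the comparison reverses. The patch's participants skew toward heavy smokers, which has a lower base rate.

No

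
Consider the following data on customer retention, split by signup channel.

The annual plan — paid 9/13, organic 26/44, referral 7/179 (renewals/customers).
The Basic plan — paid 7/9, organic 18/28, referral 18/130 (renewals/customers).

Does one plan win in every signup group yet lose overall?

Paid: the annual plan 9/13 = 69.2%, the Basic plan 7/9 = 77.8% → the Basic plan
Organic: the annual plan 26/44 = 59.1%, the Basic plan 18/28 = 64.3% → the Basic plan
Referral: the annual plan 7/179 = 3.9%, the Basic plan 18/130 = 13.8% → the Basic plan
Overall: the annual plan 42/236 = 17.8%, the Basic plan 43/167 = 25.7% → the Basic plan
The Basic plan wins overall and in every signup group — no reversal.

No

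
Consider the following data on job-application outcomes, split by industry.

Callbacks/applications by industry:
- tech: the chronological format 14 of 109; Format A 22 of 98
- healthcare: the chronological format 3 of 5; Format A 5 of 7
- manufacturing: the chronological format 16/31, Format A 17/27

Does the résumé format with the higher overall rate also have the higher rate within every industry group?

Tech: the chronological format 14/109 = 12.8%, Format A 22/98 = 22.4% → Format A
Healthcare: the chronological format 3/5 = 60.0%, Format A 5/7 = 71.4% → Format A
Manufacturing: the chronological format 16/31 = 51.6%, Format A 17/27 = 63.0% → Format A
Overall: the chronological format 33/145 = 22.8%, Format A 44/132 = 33.3% → Format A
Format A wins overall and in every industry group — no reversal.

Yes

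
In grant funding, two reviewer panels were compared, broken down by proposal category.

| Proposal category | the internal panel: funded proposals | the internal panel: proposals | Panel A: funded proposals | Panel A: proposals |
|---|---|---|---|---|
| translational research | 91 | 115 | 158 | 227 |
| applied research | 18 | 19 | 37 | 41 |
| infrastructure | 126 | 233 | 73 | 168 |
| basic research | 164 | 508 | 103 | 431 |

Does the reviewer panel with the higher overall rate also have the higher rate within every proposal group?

Translational research: the internal panel 91/115 = 79.1%, Panel A 158/227 = 69.6% → the internal panel
Applied research: the internal panel 18/19 = 94.7%, Panel A 37/41 = 90.2% → the internal panel
Infrastructure: the internal panel 126/233 = 54.1%, Panel A 73/168 = 43.5% → the internal panel
Basic research: the internal panel 164/508 = 32.3%, Panel A 103/431 = 23.9% → the internal panel
Overall: the internal panel 399/875 = 45.6%, Panel A 371/867 = 42.8% → the internal panel
The internal panel wins overall and in every proposal group — no reversal.

Yes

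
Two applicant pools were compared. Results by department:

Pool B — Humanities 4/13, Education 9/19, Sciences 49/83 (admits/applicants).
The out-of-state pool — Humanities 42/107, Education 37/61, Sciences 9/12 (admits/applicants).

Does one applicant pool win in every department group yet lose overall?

Humanities: Pool B 4/13 = 30.8%, the out-of-state pool 42/107 = 39.3% → the out-of-state pool
Education: Pool B 9/19 = 47.4%, the out-of-state pool 37/61 = 60.7% → the out-of-state pool
Sciences: Pool B 49/83 = 59.0%, the out-of-state pool 9/12 = 75.0% → the out-of-state pool
Overall: Pool B 62/115 = 53.9%, the out-of-state pool 88/180 = 48.9% → Pool B
The out-of-state pool wins each department group but Pool B wins overall — the comparison reverses. The out-of-state pool's applicants skew toward Humanities, which has a lower base rate.

Yes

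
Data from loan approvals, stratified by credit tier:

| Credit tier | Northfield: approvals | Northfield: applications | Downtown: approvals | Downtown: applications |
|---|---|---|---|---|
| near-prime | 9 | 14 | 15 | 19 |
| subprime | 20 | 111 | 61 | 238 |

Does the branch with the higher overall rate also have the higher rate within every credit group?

Yes

Near-prime: Northfield 9/14 = 64.3%, Downtown 15/19 = 78.9% → Downtown
Subprime: Northfield 20/111 = 18.0%, Downtown 61/238 = 25.6% → Downtown
Overall: Northfield 29/125 = 23.2%, Downtown 76/257 = 29.6% → Downtown
Downtown wins overall and in every credit group — no reversal.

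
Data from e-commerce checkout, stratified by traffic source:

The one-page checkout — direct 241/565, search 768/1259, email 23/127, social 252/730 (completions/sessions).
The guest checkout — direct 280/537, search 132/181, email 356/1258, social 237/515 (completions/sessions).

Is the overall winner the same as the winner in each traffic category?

No

Direct: the one-page checkout 241/565 = 42.7%, the guest checkout 280/537 = 52.1% → the guest checkout
Search: the one-page checkout 768/1259 = 61.0%, the guest checkout 132/181 = 72.9% → the guest checkout
Email: the one-page checkout 23/127 = 18.1%, the guest checkout 356/1258 = 28.3% → the guest checkout
Social: the one-page checkout 252/730 = 34.5%, the guest checkout 237/515 = 46.0% → the guest checkout
Overall: the one-page checkout 1284/2681 = 47.9%, the guest checkout 1005/2491 = 40.3% → the one-page checkout
The guest checkout wins each traffic group but the one-page checkout wins overall — the comparison reverses. The guest checkout's sessions skew toward email, which has a lower base rate.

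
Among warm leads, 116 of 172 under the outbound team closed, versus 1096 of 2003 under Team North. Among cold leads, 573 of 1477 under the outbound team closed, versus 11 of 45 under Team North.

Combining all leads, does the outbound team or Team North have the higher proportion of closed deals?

Team North

Warm: the outbound team 116/172 = 67.4%, Team North 1096/2003 = 54.7% → the outbound team
Cold: the outbound team 573/1477 = 38.8%, Team North 11/45 = 24.4% → the outbound team
Overall: the outbound team 689/1649 = 41.8%, Team North 1107/2048 = 54.1% → Team North
(The outbound team wins every lead group but Team North wins overall — the outbound team's leads skew toward the low-rate cold group.)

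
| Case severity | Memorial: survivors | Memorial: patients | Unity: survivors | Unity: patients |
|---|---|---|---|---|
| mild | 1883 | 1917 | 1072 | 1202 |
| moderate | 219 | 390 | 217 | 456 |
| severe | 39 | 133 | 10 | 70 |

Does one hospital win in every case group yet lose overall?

No

Mild: Memorial 1883/1917 = 98.2%, Unity 1072/1202 = 89.2% → Memorial
Moderate: Memorial 219/390 = 56.2%, Unity 217/456 = 47.6% → Memorial
Severe: Memorial 39/133 = 29.3%, Unity 10/70 = 14.3% → Memorial
Overall: Memorial 2141/2440 = 87.7%, Unity 1299/1728 = 75.2% → Memorial
Memorial wins overall and in every case group — no reversal.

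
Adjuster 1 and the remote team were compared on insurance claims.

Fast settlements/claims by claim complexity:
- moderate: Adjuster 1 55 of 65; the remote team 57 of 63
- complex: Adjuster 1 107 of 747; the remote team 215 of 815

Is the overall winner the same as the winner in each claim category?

Yes

Moderate: Adjuster 1 55/65 = 84.6%, the remote team 57/63 = 90.5% → the remote team
Complex: Adjuster 1 107/747 = 14.3%, the remote team 215/815 = 26.4% → the remote team
Overall: Adjuster 1 162/812 = 20.0%, the remote team 272/878 = 31.0% → the remote team
The remote team wins overall and in every claim group — no reversal.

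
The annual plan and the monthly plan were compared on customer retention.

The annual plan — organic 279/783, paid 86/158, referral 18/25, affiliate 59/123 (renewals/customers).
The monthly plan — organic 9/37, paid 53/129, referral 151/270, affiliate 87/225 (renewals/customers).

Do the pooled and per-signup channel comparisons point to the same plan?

No

Organic: the annual plan 279/783 = 35.6%, the monthly plan 9/37 = 24.3% → the annual plan
Paid: the annual plan 86/158 = 54.4%, the monthly plan 53/129 = 41.1% → the annual plan
Referral: the annual plan 18/25 = 72.0%, the monthly plan 151/270 = 55.9% → the annual plan
Affiliate: the annual plan 59/123 = 48.0%, the monthly plan 87/225 = 38.7% → the annual plan
Overall: the annual plan 442/1089 = 40.6%, the monthly plan 300/661 = 45.4% → the monthly plan
The annual plan wins each signup group but the monthly plan wins overall — the comparison reverses. The annual plan's customers skew toward organic, which has a lower base rate.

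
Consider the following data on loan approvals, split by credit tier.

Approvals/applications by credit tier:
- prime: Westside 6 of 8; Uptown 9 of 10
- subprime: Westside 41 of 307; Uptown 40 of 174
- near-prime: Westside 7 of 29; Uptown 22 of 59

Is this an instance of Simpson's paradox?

No

Prime: Westside 6/8 = 75.0%, Uptown 9/10 = 90.0% → Uptown
Subprime: Westside 41/307 = 13.4%, Uptown 40/174 = 23.0% → Uptown
Near-prime: Westside 7/29 = 24.1%, Uptown 22/59 = 37.3% → Uptown
Overall: Westside 54/344 = 15.7%, Uptown 71/243 = 29.2% → Uptown
Uptown wins overall and in every credit group — no reversal.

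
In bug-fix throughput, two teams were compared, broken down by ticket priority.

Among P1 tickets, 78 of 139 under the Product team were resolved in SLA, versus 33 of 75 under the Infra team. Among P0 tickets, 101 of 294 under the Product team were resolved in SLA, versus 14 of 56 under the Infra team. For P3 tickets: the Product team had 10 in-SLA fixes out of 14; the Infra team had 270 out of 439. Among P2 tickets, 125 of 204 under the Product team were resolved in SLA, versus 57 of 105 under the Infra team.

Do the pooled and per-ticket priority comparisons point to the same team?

No

P1: the Product team 78/139 = 56.1%, the Infra team 33/75 = 44.0% → the Product team
P0: the Product team 101/294 = 34.4%, the Infra team 14/56 = 25.0% → the Product team
P3: the Product team 10/14 = 71.4%, the Infra team 270/439 = 61.5% → the Product team
P2: the Product team 125/204 = 61.3%, the Infra team 57/105 = 54.3% → the Product team
Overall: the Product team 314/651 = 48.2%, the Infra team 374/675 = 55.4% → the Infra team
The Product team wins each ticket group but the Infra team wins overall — the comparison reverses. The Product team's tickets skew toward P0, which has a lower base rate.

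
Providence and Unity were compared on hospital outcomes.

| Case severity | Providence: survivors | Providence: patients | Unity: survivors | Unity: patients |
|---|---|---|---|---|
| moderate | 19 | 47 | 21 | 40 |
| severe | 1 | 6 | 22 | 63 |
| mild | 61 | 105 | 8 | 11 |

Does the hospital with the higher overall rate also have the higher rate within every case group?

No

Moderate: Providence 19/47 = 40.4%, Unity 21/40 = 52.5% → Unity
Severe: Providence 1/6 = 16.7%, Unity 22/63 = 34.9% → Unity
Mild: Providence 61/105 = 58.1%, Unity 8/11 = 72.7% → Unity
Overall: Providence 81/158 = 51.3%, Unity 51/114 = 44.7% → Providence
Unity wins each case group but Providence wins overall — the comparison reverses. Unity's patients skew toward severe, which has a lower base rate.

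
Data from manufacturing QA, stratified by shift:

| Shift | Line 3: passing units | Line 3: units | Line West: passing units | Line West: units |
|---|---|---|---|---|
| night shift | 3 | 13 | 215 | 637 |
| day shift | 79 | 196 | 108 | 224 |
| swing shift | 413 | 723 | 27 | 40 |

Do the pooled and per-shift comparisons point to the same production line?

Night shift: Line 3 3/13 = 23.1%, Line West 215/637 = 33.8% → Line West
Day shift: Line 3 79/196 = 40.3%, Line West 108/224 = 48.2% → Line West
Swing shift: Line 3 413/723 = 57.1%, Line West 27/40 = 67.5% → Line West
Overall: Line 3 495/932 = 53.1%, Line West 350/901 = 38.8% → Line 3
Line West wins each shift group but Line 3 wins overall — the comparison reverses. Line West's units skew toward night shift, which has a lower base rate.

No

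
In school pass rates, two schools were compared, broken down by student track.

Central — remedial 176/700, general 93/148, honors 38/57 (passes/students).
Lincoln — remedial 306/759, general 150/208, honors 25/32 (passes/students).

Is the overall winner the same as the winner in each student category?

Yes

Remedial: Central 176/700 = 25.1%, Lincoln 306/759 = 40.3% → Lincoln
General: Central 93/148 = 62.8%, Lincoln 150/208 = 72.1% → Lincoln
Honors: Central 38/57 = 66.7%, Lincoln 25/32 = 78.1% → Lincoln
Overall: Central 307/905 = 33.9%, Lincoln 481/999 = 48.1% → Lincoln
Lincoln wins overall and in every student group — no reversal.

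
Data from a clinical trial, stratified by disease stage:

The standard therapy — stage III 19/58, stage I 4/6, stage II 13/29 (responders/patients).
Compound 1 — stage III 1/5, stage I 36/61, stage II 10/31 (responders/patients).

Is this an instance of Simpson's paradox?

Yes

Stage III: the standard therapy 19/58 = 32.8%, Compound 1 1/5 = 20.0% → the standard therapy
Stage I: the standard therapy 4/6 = 66.7%, Compound 1 36/61 = 59.0% → the standard therapy
Stage II: the standard therapy 13/29 = 44.8%, Compound 1 10/31 = 32.3% → the standard therapy
Overall: the standard therapy 36/93 = 38.7%, Compound 1 47/97 = 48.5% → Compound 1
The standard therapy wins each disease group but Compound 1 wins overall — the comparison reverses. The standard therapy's patients skew toward stage III, which has a lower base rate.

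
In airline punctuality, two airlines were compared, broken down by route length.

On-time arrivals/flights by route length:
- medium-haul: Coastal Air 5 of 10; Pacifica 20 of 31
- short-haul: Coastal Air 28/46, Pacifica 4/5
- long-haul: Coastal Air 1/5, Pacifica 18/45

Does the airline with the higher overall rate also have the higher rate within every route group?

Medium-haul: Coastal Air 5/10 = 50.0%, Pacifica 20/31 = 64.5% → Pacifica
Short-haul: Coastal Air 28/46 = 60.9%, Pacifica 4/5 = 80.0% → Pacifica
Long-haul: Coastal Air 1/5 = 20.0%, Pacifica 18/45 = 40.0% → Pacifica
Overall: Coastal Air 34/61 = 55.7%, Pacifica 42/81 = 51.9% → Coastal Air
Pacifica wins each route group but Coastal Air wins overall — the comparison reverses. Pacifica's flights skew toward long-haul, which has a lower base rate.

No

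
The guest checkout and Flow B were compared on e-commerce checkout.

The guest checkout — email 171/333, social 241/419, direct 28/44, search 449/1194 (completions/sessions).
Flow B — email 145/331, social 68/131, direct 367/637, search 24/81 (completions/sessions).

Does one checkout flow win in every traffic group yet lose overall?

Email: the guest checkout 171/333 = 51.4%, Flow B 145/331 = 43.8% → the guest checkout
Social: the guest checkout 241/419 = 57.5%, Flow B 68/131 = 51.9% → the guest checkout
Direct: the guest checkout 28/44 = 63.6%, Flow B 367/637 = 57.6% → the guest checkout
Search: the guest checkout 449/1194 = 37.6%, Flow B 24/81 = 29.6% → the guest checkout
Overall: the guest checkout 889/1990 = 44.7%, Flow B 604/1180 = 51.2% → Flow B
The guest checkout wins each traffic group but Flow B wins overall — the comparison reverses. The guest checkout's sessions skew toward search, which has a lower base rate.

Yes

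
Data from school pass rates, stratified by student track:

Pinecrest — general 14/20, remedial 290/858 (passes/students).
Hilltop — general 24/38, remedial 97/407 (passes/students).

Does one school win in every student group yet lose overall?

No

General: Pinecrest 14/20 = 70.0%, Hilltop 24/38 = 63.2% → Pinecrest
Remedial: Pinecrest 290/858 = 33.8%, Hilltop 97/407 = 23.8% → Pinecrest
Overall: Pinecrest 304/878 = 34.6%, Hilltop 121/445 = 27.2% → Pinecrest
Pinecrest wins overall and in every student group — no reversal.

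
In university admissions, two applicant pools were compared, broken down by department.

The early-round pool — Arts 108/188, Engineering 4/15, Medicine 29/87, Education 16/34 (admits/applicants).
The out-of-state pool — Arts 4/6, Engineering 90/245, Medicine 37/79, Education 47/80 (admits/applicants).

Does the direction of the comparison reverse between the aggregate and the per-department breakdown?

Arts: the early-round pool 108/188 = 57.4%, the out-of-state pool 4/6 = 66.7% → the out-of-state pool
Engineering: the early-round pool 4/15 = 26.7%, the out-of-state pool 90/245 = 36.7% → the out-of-state pool
Medicine: the early-round pool 29/87 = 33.3%, the out-of-state pool 37/79 = 46.8% → the out-of-state pool
Education: the early-round pool 16/34 = 47.1%, the out-of-state pool 47/80 = 58.8% → the out-of-state pool
Overall: the early-round pool 157/324 = 48.5%, the out-of-state pool 178/410 = 43.4% → the early-round pool
The out-of-state pool wins each department group but the early-round pool wins overall — the comparison reverses. The out-of-state pool's applicants skew toward Engineering, which has a lower base rate.

Yes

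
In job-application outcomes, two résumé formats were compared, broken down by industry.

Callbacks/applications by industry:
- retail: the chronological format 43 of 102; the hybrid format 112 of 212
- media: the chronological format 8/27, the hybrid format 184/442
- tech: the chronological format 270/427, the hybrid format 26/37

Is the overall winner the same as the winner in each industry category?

No

Retail: the chronological format 43/102 = 42.2%, the hybrid format 112/212 = 52.8% → the hybrid format
Media: the chronological format 8/27 = 29.6%, the hybrid format 184/442 = 41.6% → the hybrid format
Tech: the chronological format 270/427 = 63.2%, the hybrid format 26/37 = 70.3% → the hybrid format
Overall: the chronological format 321/556 = 57.7%, the hybrid format 322/691 = 46.6% → the chronological format
The hybrid format wins each industry group but the chronological format wins overall — the comparison reverses. The hybrid format's applications skew toward media, which has a lower base rate.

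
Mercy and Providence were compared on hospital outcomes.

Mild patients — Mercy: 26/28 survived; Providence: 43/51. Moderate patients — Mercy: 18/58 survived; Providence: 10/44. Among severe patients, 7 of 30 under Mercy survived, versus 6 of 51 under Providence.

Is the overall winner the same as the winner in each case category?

Yes

Mild: Mercy 26/28 = 92.9%, Providence 43/51 = 84.3% → Mercy
Moderate: Mercy 18/58 = 31.0%, Providence 10/44 = 22.7% → Mercy
Severe: Mercy 7/30 = 23.3%, Providence 6/51 = 11.8% → Mercy
Overall: Mercy 51/116 = 44.0%, Providence 59/146 = 40.4% → Mercy
Mercy wins overall and in every case group — no reversal.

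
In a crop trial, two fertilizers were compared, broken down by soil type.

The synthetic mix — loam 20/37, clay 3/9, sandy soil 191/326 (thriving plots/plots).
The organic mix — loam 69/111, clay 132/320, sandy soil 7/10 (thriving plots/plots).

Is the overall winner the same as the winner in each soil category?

No

Loam: the synthetic mix 20/37 = 54.1%, the organic mix 69/111 = 62.2% → the organic mix
Clay: the synthetic mix 3/9 = 33.3%, the organic mix 132/320 = 41.2% → the organic mix
Sandy soil: the synthetic mix 191/326 = 58.6%, the organic mix 7/10 = 70.0% → the organic mix
Overall: the synthetic mix 214/372 = 57.5%, the organic mix 208/441 = 47.2% → the synthetic mix
The organic mix wins each soil group but the synthetic mix wins overall — the comparison reverses. The organic mix's plots skew toward clay, which has a lower base rate.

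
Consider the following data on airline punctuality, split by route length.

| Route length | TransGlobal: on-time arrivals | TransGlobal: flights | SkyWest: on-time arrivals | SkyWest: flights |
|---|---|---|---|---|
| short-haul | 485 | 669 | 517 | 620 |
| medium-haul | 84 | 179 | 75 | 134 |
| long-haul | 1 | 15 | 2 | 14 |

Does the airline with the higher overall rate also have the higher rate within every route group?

Short-haul: TransGlobal 485/669 = 72.5%, SkyWest 517/620 = 83.4% → SkyWest
Medium-haul: TransGlobal 84/179 = 46.9%, SkyWest 75/134 = 56.0% → SkyWest
Long-haul: TransGlobal 1/15 = 6.7%, SkyWest 2/14 = 14.3% → SkyWest
Overall: TransGlobal 570/863 = 66.0%, SkyWest 594/768 = 77.3% → SkyWest
SkyWest wins overall and in every route group — no reversal.

Yes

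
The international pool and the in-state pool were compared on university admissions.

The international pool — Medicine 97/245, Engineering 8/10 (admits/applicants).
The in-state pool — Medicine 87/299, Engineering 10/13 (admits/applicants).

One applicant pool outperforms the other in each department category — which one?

Medicine: the international pool 97/245 = 39.6%, the in-state pool 87/299 = 29.1% → the international pool
Engineering: the international pool 8/10 = 80.0%, the in-state pool 10/13 = 76.9% → the international pool
The international pool has the higher rate in both groups.

the international pool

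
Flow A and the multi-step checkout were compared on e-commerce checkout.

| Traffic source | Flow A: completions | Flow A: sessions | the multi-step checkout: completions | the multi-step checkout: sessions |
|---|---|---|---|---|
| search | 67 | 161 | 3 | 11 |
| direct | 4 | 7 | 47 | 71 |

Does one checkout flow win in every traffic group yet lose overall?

No

Search: Flow A 67/161 = 41.6%, the multi-step checkout 3/11 = 27.3% → Flow A
Direct: Flow A 4/7 = 57.1%, the multi-step checkout 47/71 = 66.2% → the multi-step checkout
Overall: Flow A 71/168 = 42.3%, the multi-step checkout 50/82 = 61.0% → the multi-step checkout
Neither sweeps: Flow A wins 1 of 2 groups, the multi-step checkout wins 1. The multi-step checkout wins overall but not every group — no Simpson reversal.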